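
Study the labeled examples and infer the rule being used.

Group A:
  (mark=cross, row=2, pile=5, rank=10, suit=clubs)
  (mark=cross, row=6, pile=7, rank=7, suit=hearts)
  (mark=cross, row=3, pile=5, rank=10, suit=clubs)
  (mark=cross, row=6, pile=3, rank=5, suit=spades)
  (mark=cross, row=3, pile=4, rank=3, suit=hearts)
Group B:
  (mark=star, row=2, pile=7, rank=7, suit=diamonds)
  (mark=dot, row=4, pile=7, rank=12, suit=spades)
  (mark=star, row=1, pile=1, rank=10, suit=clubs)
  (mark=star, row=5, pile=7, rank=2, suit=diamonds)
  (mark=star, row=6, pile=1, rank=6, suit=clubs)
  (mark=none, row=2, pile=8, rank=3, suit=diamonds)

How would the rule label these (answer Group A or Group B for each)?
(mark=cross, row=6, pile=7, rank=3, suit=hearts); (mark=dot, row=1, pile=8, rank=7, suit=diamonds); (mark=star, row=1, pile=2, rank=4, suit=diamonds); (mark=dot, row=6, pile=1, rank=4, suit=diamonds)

Comparing the two groups points to one rule — mark is cross.

Group A, Group B, Group B, Group B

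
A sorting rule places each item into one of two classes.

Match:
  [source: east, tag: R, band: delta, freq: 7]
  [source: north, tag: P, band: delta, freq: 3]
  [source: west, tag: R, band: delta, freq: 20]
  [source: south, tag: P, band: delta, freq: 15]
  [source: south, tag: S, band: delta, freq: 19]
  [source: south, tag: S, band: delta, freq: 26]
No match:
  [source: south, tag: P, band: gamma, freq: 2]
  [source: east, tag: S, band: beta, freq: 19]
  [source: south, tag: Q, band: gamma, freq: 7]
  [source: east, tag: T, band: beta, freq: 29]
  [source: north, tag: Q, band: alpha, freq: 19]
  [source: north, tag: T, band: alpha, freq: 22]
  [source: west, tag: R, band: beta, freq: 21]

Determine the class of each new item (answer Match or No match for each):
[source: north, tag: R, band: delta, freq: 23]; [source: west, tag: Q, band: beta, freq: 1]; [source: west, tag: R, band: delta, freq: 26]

Match, No match, Match

Every 'Match' example satisfies: band is delta. None of the 'No match' examples do.
[source: north, tag: R, band: delta, freq: 23]: Match (band is delta). [source: west, tag: Q, band: beta, freq: 1]: No match (band is beta). [source: west, tag: R, band: delta, freq: 26]: Match (band is delta).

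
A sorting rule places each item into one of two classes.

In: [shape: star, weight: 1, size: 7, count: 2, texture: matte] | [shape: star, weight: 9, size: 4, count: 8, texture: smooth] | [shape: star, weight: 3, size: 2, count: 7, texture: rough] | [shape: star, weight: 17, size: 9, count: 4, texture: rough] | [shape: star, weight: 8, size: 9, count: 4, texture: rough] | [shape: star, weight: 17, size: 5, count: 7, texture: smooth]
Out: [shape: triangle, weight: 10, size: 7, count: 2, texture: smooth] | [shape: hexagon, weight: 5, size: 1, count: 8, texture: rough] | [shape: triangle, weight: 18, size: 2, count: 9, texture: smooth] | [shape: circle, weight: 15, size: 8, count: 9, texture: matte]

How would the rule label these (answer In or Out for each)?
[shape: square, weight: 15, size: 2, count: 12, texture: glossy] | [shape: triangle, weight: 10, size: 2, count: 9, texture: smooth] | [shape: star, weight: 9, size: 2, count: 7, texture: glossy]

Out, Out, In

The common property of the 'In' items is: shape is star. No 'Out' item has it.
[shape: square, weight: 15, size: 2, count: 12, texture: glossy] → shape is square → Out.
[shape: triangle, weight: 10, size: 2, count: 9, texture: smooth] → shape is triangle → Out.
[shape: star, weight: 9, size: 2, count: 7, texture: glossy] → shape is star → In.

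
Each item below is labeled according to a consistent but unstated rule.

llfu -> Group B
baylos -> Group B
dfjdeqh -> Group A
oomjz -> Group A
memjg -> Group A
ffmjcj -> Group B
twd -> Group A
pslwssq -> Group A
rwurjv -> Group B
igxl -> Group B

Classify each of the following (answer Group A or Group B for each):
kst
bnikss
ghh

Group A, Group B, Group A

The common property of the 'Group A' items is: odd length. No 'Group B' item has it.
kst: length 3, fits → Group A.
bnikss: length 6, does not pass → Group B.
ghh: length 3, fits → Group A.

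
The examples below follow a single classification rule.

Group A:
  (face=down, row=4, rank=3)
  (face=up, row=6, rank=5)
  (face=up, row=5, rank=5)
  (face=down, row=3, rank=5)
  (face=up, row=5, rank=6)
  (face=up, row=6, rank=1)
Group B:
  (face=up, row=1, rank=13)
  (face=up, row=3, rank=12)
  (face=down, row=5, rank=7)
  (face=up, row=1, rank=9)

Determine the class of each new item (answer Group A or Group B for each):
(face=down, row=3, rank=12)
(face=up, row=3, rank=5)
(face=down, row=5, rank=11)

Group B, Group A, Group B

The simplest hypothesis consistent with all the labels is: rank ≤ 6.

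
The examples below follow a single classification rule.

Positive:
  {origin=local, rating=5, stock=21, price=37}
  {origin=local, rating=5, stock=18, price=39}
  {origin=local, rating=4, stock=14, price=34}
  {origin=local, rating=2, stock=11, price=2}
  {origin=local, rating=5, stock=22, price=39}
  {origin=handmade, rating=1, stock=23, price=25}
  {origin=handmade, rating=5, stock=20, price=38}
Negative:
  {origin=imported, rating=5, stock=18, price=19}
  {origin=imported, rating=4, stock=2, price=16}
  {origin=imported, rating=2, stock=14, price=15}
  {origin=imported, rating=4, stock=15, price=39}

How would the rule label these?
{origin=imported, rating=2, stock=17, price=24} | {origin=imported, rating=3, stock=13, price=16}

'Positive' ⟺ origin is not imported.

Negative, Negative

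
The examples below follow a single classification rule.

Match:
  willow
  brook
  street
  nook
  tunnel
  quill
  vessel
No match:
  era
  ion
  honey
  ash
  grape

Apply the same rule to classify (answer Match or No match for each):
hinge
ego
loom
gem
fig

The pattern is that an item is 'Match' exactly when: has a double letter.
hinge: no doubled letter — does not satisfy this, so No match. ego: no doubled letter — does not satisfy this, so No match. loom: 'oo' doubled — checks out, so Match. gem: no doubled letter — does not satisfy this, so No match. fig: no doubled letter — does not satisfy this, so No match.

No match, No match, Match, No match, No match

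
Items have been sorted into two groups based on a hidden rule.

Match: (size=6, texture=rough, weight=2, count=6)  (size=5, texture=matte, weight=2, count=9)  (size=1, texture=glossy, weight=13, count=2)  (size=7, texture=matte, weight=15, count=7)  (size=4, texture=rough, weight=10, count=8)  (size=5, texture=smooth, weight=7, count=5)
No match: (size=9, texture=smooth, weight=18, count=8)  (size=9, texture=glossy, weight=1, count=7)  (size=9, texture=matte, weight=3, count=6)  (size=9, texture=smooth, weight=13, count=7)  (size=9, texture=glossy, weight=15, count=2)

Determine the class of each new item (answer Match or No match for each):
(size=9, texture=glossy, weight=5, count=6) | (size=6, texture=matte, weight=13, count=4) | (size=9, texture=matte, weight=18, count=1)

No match, Match, No match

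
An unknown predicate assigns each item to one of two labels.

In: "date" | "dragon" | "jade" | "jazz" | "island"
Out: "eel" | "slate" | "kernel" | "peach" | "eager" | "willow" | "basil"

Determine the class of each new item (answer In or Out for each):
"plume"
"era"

Out, Out

The common property of the 'In' items is: even length AND contains 'a'. No 'Out' item has it.
"plume": Out (length 5, no 'a'). "era": Out (length 3, has 'a').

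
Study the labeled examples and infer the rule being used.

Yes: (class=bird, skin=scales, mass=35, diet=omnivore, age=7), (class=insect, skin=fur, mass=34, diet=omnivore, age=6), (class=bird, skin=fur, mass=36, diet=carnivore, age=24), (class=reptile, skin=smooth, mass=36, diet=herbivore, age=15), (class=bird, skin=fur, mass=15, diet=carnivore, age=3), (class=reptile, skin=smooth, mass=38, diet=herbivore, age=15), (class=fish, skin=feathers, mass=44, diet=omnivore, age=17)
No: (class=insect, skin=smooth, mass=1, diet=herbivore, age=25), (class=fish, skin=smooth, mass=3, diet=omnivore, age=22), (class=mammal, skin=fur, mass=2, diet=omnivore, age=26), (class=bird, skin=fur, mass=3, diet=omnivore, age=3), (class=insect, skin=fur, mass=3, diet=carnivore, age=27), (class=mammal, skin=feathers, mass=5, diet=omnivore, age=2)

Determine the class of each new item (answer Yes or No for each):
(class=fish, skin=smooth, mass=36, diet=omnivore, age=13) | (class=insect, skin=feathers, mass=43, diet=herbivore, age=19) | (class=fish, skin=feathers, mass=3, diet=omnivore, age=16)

The rule appears to be: mass ≥ 15.
Yes: (class=fish, skin=smooth, mass=36, diet=omnivore, age=13), since mass = 36. Yes: (class=insect, skin=feathers, mass=43, diet=herbivore, age=19), since mass = 43. No: (class=fish, skin=feathers, mass=3, diet=omnivore, age=16), since mass = 3.

Yes, Yes, No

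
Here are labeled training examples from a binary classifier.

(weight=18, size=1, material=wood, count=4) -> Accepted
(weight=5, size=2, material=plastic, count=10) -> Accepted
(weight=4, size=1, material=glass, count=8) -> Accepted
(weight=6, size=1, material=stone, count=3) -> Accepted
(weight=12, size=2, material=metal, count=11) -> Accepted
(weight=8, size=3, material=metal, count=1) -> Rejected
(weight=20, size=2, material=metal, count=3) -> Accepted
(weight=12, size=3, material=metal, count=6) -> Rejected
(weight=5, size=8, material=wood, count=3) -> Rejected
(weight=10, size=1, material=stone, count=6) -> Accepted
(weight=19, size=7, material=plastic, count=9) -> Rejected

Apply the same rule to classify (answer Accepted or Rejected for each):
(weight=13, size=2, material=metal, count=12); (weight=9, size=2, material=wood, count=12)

Accepted, Accepted

Rule: size ≤ 2. This holds for each 'Accepted' example and fails for each 'Rejected' one.
(weight=13, size=2, material=metal, count=12) — size = 2, hence Accepted.
(weight=9, size=2, material=wood, count=12) — size = 2, hence Accepted.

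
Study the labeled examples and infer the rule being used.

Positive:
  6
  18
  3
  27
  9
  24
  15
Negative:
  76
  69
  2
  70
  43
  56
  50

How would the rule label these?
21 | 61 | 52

Every 'Positive' example satisfies: multiple of 3 AND at most 27. None of the 'Negative' examples do.
21 — 21 = 3·7, 21 ≤ 27, hence Positive.
61 — 61 = 3·20 + 1, 61 > 27, hence Negative.
52 — 52 = 3·17 + 1, 52 > 27, hence Negative.

Positive, Negative, Negative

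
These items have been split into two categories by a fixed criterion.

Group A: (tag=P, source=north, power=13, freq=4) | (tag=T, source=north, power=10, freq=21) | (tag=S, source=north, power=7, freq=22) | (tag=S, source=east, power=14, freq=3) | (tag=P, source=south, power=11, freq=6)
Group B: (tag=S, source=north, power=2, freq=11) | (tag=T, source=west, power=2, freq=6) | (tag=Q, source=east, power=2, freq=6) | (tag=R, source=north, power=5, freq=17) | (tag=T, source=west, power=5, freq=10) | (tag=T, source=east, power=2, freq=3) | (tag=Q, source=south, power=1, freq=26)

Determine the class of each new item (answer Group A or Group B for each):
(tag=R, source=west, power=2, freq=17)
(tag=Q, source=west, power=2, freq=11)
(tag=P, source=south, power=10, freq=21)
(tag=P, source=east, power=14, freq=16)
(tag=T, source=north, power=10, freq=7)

Group B, Group B, Group A, Group A, Group A

The pattern is that an item is 'Group A' exactly when: power ≥ 7.
(tag=R, source=west, power=2, freq=17): Group B (power = 2). (tag=Q, source=west, power=2, freq=11): Group B (power = 2). (tag=P, source=south, power=10, freq=21): Group A (power = 10). (tag=P, source=east, power=14, freq=16): Group A (power = 14). (tag=T, source=north, power=10, freq=7): Group A (power = 10).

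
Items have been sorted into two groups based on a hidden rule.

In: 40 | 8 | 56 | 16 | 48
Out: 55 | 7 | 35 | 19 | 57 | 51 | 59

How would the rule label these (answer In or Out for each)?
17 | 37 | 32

Out, Out, In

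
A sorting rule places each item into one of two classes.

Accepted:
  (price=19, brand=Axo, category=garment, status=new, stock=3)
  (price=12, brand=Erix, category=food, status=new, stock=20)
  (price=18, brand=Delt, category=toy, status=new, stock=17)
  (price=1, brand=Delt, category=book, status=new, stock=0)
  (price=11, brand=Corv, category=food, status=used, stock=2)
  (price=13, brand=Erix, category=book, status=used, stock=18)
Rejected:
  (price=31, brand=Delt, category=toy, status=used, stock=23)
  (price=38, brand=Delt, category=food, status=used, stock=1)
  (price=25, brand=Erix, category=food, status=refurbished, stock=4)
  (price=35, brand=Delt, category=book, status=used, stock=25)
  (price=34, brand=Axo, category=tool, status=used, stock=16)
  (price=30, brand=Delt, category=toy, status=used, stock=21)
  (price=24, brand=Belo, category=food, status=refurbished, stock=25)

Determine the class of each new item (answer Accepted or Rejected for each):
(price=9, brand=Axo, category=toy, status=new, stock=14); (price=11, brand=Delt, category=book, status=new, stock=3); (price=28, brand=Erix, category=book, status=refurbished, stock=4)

The distinguishing property — price ≤ 19 — holds for all the 'Accepted' cases and none of the 'Rejected' cases.
(price=9, brand=Axo, category=toy, status=new, stock=14): Accepted (price = 9).
(price=11, brand=Delt, category=book, status=new, stock=3): Accepted (price = 11).
(price=28, brand=Erix, category=book, status=refurbished, stock=4): Rejected (price = 28).

Accepted, Accepted, Rejected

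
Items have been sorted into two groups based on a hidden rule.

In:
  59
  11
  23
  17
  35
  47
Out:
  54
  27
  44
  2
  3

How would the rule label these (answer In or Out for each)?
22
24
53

Out, Out, In

The rule appears to be: ≡ 5 (mod 6).
Out: 22, since 22 mod 6 = 4.
Out: 24, since 24 mod 6 = 0.
In: 53, since 53 mod 6 = 5.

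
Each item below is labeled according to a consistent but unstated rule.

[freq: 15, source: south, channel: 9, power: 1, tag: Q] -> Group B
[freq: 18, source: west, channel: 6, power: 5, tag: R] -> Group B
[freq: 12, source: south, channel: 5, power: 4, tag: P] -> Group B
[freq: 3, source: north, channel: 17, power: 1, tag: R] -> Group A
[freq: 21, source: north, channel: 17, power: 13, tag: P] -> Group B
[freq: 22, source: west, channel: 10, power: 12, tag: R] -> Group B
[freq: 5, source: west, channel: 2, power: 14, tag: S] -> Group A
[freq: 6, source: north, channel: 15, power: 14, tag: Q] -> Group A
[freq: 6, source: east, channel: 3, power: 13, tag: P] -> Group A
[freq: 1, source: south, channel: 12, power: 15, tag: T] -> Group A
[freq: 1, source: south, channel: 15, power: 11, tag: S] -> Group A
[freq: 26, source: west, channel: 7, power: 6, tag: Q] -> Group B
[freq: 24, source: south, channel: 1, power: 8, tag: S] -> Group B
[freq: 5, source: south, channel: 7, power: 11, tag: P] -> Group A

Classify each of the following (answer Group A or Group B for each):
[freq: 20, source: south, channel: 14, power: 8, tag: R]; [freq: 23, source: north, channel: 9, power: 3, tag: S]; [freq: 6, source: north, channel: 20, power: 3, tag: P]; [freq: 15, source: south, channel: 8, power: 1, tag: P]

The classifier is using: freq ≤ 6.
[freq: 20, source: south, channel: 14, power: 8, tag: R]: freq = 20 — does not fit, so Group B. [freq: 23, source: north, channel: 9, power: 3, tag: S]: freq = 23 — does not fit, so Group B. [freq: 6, source: north, channel: 20, power: 3, tag: P]: freq = 6 — satisfies this, so Group A. [freq: 15, source: south, channel: 8, power: 1, tag: P]: freq = 15 — does not fit, so Group B.

Group B, Group B, Group A, Group B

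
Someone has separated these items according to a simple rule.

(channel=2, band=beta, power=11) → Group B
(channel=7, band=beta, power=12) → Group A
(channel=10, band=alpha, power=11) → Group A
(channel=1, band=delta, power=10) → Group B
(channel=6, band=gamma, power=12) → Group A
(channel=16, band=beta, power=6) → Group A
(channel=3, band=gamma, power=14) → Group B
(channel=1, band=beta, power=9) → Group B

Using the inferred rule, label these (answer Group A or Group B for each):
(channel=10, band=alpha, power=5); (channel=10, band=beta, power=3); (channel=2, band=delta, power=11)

Group A, Group A, Group B

The classifier is using: channel ≥ 6.
(channel=10, band=alpha, power=5): channel = 10 — satisfies this, so Group A.
(channel=10, band=beta, power=3): channel = 10 — satisfies this, so Group A.
(channel=2, band=delta, power=11): channel = 2 — doesn't qualify, so Group B.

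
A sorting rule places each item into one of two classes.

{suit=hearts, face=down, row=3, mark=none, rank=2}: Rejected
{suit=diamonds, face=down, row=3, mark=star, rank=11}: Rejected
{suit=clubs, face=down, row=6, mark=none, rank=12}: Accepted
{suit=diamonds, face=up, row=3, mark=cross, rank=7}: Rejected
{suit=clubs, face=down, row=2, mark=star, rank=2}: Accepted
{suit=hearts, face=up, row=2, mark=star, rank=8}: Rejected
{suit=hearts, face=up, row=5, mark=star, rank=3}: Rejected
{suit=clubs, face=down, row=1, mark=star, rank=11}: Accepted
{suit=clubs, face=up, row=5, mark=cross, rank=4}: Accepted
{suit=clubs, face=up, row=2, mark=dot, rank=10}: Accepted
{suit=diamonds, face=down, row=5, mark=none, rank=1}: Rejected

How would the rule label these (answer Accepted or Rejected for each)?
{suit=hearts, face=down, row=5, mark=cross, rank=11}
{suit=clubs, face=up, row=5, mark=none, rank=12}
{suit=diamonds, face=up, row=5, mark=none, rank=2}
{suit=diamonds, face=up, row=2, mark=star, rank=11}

Rejected, Accepted, Rejected, Rejected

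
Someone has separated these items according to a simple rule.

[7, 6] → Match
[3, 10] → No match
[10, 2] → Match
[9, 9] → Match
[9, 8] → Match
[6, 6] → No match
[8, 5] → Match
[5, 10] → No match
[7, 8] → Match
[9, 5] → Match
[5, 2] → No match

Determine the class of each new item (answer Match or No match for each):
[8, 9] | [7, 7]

The classifier is using: first ≥ 7.
[8, 9]: first 8 — qualifies, so Match. [7, 7]: first 7 — qualifies, so Match.

Match, Match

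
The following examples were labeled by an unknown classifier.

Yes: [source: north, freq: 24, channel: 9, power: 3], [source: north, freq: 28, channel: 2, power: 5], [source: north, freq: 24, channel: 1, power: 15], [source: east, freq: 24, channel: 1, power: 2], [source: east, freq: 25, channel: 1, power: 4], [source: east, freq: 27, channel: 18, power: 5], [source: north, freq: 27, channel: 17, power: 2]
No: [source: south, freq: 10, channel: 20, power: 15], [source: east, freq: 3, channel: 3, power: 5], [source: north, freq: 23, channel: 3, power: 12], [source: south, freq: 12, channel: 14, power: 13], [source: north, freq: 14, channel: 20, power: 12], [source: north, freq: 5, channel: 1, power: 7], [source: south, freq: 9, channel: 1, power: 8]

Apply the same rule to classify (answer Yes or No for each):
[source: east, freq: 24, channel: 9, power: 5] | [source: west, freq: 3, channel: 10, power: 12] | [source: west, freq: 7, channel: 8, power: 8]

Yes, No, No

The common property of the 'Yes' items is: freq ≥ 24. No 'No' item has it.
[source: east, freq: 24, channel: 9, power: 5]: freq = 24 — meets the rule, so Yes. [source: west, freq: 3, channel: 10, power: 12]: freq = 3 — does not pass, so No. [source: west, freq: 7, channel: 8, power: 8]: freq = 7 — does not pass, so No.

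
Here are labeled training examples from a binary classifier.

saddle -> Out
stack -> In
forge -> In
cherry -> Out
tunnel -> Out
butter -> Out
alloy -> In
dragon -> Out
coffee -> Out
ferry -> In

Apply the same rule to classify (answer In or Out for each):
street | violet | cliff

Rule: odd length. This holds for each 'In' example and fails for each 'Out' one.

Out, Out, In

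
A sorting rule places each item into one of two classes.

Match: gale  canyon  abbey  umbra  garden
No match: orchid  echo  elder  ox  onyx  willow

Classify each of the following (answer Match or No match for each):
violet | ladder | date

No match, Match, Match

All 'Match' examples share one property — contains 'a' — and every 'No match' example lacks it.
No match: violet, since no 'a'.
Match: ladder, since has 'a'.
Match: date, since has 'a'.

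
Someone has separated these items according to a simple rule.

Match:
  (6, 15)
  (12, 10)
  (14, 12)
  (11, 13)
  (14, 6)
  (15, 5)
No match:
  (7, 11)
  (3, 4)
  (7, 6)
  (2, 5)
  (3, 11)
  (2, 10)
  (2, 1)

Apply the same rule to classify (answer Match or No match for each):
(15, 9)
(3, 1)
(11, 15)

The classifier is using: sum ≥ 20.
(15, 9): Match (15+9 = 24). (3, 1): No match (3+1 = 4). (11, 15): Match (11+15 = 26).

Match, No match, Match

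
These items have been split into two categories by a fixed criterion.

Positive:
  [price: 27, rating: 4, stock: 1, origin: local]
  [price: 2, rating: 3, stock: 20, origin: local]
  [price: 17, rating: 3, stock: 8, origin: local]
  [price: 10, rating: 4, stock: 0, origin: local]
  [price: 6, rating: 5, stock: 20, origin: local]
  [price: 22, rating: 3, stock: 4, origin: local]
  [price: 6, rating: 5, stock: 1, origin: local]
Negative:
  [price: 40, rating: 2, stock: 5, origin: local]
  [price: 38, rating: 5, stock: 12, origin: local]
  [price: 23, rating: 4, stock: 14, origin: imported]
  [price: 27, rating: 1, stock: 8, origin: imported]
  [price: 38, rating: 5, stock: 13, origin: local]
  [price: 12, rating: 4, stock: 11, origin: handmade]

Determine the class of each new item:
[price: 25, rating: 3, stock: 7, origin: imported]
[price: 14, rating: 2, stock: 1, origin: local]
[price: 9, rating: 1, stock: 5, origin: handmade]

Negative, Positive, Negative

The pattern is that an item is 'Positive' exactly when: origin is local AND price ≤ 27.
[price: 25, rating: 3, stock: 7, origin: imported] — origin is imported, price = 25, hence Negative.
[price: 14, rating: 2, stock: 1, origin: local] — origin is local, price = 14, hence Positive.
[price: 9, rating: 1, stock: 5, origin: handmade] — origin is handmade, price = 9, hence Negative.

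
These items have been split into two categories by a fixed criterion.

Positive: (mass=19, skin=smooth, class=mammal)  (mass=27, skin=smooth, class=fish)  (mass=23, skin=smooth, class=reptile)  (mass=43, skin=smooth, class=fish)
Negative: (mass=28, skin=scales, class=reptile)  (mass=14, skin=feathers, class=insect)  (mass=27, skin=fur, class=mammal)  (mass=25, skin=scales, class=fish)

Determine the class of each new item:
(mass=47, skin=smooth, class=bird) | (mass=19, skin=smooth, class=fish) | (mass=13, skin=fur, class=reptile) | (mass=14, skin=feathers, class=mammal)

Positive, Positive, Negative, Negative

The pattern is that an item is 'Positive' exactly when: skin is smooth.
(mass=47, skin=smooth, class=bird): Positive (skin is smooth).
(mass=19, skin=smooth, class=fish): Positive (skin is smooth).
(mass=13, skin=fur, class=reptile): Negative (skin is fur).
(mass=14, skin=feathers, class=mammal): Negative (skin is feathers).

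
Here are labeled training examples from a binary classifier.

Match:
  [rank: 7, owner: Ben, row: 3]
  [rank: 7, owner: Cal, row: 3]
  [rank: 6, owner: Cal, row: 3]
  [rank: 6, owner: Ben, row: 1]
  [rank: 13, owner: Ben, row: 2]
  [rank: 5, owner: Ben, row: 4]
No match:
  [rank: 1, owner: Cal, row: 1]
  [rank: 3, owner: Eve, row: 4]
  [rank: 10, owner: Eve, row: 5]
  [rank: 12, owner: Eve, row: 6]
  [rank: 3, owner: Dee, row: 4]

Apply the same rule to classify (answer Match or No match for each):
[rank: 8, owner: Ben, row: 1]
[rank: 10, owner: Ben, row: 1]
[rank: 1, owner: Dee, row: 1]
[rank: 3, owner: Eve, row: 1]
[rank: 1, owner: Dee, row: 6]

A rule that fits every label: row ≤ 4 AND rank ≥ 5 — true of each 'Match' example, false of each 'No match' one.
[rank: 8, owner: Ben, row: 1]: Match (row = 1, rank = 8).
[rank: 10, owner: Ben, row: 1]: Match (row = 1, rank = 10).
[rank: 1, owner: Dee, row: 1]: No match (row = 1, rank = 1).
[rank: 3, owner: Eve, row: 1]: No match (row = 1, rank = 3).
[rank: 1, owner: Dee, row: 6]: No match (row = 6, rank = 1).

Match, Match, No match, No match, No match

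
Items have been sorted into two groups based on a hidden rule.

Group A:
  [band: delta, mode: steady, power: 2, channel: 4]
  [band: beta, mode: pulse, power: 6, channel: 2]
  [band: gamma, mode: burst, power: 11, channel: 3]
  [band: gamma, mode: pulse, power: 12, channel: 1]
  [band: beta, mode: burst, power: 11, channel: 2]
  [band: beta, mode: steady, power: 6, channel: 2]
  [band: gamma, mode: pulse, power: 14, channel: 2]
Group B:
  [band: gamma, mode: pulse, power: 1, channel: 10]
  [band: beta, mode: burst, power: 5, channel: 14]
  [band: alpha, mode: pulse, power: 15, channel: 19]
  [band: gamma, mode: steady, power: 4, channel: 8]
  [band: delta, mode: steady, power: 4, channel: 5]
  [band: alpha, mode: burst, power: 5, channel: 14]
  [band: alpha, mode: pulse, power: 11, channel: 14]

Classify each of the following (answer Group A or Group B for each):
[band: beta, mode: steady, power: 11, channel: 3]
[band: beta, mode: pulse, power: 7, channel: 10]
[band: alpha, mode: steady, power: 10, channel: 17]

Every 'Group A' example satisfies: channel ≤ 4. None of the 'Group B' examples do.
[band: beta, mode: steady, power: 11, channel: 3]: channel = 3, checks out → Group A.
[band: beta, mode: pulse, power: 7, channel: 10]: channel = 10, doesn't qualify → Group B.
[band: alpha, mode: steady, power: 10, channel: 17]: channel = 17, doesn't qualify → Group B.

Group A, Group B, Group B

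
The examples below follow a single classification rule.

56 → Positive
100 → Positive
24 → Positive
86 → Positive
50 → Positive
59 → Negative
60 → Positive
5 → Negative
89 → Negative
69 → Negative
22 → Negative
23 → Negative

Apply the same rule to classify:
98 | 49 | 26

Positive, Negative, Positive

One predicate separates the groups cleanly: even AND at least 23.
98 — 98 is even, 98 ≥ 23, hence Positive.
49 — 49 is odd, 49 ≥ 23, hence Negative.
26 — 26 is even, 26 ≥ 23, hence Positive.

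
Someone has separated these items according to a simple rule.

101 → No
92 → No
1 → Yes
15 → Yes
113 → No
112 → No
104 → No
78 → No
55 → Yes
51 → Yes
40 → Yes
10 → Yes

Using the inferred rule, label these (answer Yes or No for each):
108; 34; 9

No, Yes, Yes

All 'Yes' examples share one property — at most 55 — and every 'No' example lacks it.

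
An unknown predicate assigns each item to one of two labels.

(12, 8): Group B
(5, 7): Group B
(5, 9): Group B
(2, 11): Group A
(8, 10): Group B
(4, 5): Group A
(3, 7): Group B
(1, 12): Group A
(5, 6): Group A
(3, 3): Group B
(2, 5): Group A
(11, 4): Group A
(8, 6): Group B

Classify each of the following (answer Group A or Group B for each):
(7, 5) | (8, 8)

Group B, Group B

The rule appears to be: sum is odd.
(7, 5): 7+5 = 12, lacks this property → Group B. (8, 8): 8+8 = 16, lacks this property → Group B.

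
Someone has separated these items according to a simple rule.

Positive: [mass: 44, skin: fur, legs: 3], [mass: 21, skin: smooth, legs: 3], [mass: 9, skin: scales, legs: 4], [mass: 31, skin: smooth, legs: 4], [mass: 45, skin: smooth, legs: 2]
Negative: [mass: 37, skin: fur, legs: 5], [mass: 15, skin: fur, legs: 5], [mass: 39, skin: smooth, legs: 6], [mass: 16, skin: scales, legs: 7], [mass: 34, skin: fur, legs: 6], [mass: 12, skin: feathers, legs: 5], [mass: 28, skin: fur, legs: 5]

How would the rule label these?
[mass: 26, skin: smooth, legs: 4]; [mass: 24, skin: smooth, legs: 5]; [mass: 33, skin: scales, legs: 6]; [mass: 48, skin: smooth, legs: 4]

All 'Positive' examples share one property — legs ≤ 4 — and every 'Negative' example lacks it.
[mass: 26, skin: smooth, legs: 4]: legs = 4 — satisfies this, so Positive. [mass: 24, skin: smooth, legs: 5]: legs = 5 — doesn't match, so Negative. [mass: 33, skin: scales, legs: 6]: legs = 6 — doesn't match, so Negative. [mass: 48, skin: smooth, legs: 4]: legs = 4 — satisfies this, so Positive.

Positive, Negative, Negative, Positive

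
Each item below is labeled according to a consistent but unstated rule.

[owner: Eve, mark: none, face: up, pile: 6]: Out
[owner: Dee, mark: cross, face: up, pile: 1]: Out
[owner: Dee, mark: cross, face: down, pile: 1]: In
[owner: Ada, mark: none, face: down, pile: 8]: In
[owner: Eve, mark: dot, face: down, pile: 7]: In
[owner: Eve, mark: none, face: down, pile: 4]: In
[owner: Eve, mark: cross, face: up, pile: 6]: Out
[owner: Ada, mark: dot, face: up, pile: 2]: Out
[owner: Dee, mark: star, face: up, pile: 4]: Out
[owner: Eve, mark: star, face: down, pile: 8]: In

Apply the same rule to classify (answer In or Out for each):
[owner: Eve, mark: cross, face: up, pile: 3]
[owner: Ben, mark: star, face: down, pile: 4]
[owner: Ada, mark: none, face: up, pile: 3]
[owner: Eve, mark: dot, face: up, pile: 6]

Out, In, Out, Out

Rule: face is down. This holds for each 'In' example and fails for each 'Out' one.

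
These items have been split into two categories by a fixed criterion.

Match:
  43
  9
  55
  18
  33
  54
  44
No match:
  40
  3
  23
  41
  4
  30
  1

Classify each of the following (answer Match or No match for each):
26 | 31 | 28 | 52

Match, No match, Match, Match

Rule: digit sum ≥ 6. This holds for each 'Match' example and fails for each 'No match' one.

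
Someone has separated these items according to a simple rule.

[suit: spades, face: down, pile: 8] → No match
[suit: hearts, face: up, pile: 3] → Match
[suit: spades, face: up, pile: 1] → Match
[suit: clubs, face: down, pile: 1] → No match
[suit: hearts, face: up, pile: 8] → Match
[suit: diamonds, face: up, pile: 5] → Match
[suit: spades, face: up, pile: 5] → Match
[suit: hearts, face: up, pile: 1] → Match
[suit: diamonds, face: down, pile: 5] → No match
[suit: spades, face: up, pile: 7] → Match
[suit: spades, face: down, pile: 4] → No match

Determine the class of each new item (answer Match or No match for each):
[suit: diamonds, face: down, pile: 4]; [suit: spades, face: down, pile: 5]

All 'Match' examples share one property — face is up — and every 'No match' example lacks it.

No match, No match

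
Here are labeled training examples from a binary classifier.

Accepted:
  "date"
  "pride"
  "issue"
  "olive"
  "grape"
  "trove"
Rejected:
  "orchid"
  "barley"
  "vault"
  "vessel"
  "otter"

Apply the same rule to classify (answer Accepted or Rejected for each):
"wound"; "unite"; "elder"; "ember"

Rejected, Accepted, Rejected, Rejected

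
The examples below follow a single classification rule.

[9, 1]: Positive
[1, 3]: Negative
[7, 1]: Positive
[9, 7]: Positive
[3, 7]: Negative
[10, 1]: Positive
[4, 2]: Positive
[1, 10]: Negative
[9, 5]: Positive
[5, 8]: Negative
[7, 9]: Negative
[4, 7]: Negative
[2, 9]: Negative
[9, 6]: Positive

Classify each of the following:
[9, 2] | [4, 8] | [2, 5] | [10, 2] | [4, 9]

Positive, Negative, Negative, Positive, Negative

Rule: first > second. This holds for each 'Positive' example and fails for each 'Negative' one.
Positive: [9, 2], since 9 > 2.
Negative: [4, 8], since 4 < 8.
Negative: [2, 5], since 2 < 5.
Positive: [10, 2], since 10 > 2.
Negative: [4, 9], since 4 < 9.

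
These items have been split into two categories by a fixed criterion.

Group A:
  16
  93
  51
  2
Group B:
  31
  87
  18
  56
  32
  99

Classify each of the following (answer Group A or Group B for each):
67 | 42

Group B, Group B

The pattern is that an item is 'Group A' exactly when: ≡ 2 (mod 7).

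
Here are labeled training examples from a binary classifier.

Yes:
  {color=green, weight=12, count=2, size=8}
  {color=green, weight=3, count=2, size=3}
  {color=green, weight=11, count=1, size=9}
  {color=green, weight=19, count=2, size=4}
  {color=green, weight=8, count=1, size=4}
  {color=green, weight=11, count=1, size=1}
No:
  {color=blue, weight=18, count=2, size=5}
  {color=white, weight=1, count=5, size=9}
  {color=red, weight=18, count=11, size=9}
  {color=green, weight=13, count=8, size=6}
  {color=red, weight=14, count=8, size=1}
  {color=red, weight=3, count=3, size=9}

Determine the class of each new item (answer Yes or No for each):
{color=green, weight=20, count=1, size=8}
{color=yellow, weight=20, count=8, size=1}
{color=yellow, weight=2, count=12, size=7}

Yes, No, No

All 'Yes' examples share one property — color is green AND count ≤ 2 — and every 'No' example lacks it.
Yes: {color=green, weight=20, count=1, size=8}, since color is green, count = 1. No: {color=yellow, weight=20, count=8, size=1}, since color is yellow, count = 8. No: {color=yellow, weight=2, count=12, size=7}, since color is yellow, count = 12.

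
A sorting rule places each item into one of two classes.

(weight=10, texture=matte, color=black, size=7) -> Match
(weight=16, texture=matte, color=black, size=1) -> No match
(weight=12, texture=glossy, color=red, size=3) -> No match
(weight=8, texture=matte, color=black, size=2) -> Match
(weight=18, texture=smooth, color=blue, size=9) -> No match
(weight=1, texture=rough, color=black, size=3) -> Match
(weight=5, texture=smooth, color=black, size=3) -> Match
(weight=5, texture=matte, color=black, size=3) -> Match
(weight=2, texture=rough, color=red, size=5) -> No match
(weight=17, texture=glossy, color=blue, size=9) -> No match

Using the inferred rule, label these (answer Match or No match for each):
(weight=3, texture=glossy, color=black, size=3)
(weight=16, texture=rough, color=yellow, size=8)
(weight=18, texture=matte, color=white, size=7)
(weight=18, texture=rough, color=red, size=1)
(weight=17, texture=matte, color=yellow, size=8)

Match, No match, No match, No match, No match

Every 'Match' example satisfies: color is black AND size ≥ 2. None of the 'No match' examples do.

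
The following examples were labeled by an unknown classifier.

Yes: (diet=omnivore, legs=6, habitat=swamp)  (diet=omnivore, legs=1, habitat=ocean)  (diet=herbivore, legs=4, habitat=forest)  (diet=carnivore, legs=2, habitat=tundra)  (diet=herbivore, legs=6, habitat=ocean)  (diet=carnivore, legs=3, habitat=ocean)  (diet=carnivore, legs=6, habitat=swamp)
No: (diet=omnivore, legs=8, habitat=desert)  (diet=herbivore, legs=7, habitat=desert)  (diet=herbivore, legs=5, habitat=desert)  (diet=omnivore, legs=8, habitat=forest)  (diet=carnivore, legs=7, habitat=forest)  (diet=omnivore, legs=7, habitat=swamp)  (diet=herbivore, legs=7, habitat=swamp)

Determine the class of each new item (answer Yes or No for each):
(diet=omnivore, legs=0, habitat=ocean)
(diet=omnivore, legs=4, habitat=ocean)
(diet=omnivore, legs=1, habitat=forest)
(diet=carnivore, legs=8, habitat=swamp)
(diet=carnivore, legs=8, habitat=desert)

The simplest hypothesis consistent with all the labels is: legs ≤ 4 OR legs = 6.
(diet=omnivore, legs=0, habitat=ocean): legs = 0 — passes, so Yes. (diet=omnivore, legs=4, habitat=ocean): legs = 4 — passes, so Yes. (diet=omnivore, legs=1, habitat=forest): legs = 1 — passes, so Yes. (diet=carnivore, legs=8, habitat=swamp): legs = 8 — lacks this property, so No. (diet=carnivore, legs=8, habitat=desert): legs = 8 — lacks this property, so No.

Yes, Yes, Yes, No, No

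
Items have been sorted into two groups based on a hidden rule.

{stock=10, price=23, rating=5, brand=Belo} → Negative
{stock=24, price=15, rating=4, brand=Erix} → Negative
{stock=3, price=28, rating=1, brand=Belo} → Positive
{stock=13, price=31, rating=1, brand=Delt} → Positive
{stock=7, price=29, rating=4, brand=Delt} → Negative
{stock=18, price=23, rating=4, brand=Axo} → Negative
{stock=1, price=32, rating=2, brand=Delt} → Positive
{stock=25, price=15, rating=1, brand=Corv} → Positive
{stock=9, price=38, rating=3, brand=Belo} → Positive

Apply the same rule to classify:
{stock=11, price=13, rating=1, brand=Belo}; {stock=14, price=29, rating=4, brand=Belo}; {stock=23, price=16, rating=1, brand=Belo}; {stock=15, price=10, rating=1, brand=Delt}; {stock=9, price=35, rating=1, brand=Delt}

Positive, Negative, Positive, Positive, Positive

All 'Positive' examples share one property — rating ≤ 3 — and every 'Negative' example lacks it.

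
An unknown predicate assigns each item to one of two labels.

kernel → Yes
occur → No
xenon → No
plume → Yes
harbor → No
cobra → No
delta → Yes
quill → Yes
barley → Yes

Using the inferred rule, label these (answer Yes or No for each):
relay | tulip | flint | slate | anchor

Yes, Yes, Yes, Yes, No

A rule that fits every label: contains 'l' — true of each 'Yes' example, false of each 'No' one.
relay → has 'l' → Yes.
tulip → has 'l' → Yes.
flint → has 'l' → Yes.
slate → has 'l' → Yes.
anchor → no 'l' → No.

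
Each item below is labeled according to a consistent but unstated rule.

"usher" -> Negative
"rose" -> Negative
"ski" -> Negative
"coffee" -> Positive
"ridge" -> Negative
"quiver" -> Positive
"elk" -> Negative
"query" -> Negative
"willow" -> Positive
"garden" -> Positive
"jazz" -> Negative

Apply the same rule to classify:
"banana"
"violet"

The pattern is that an item is 'Positive' exactly when: length 6.
"banana" → length 6 → Positive.
"violet" → length 6 → Positive.

Positive, Positive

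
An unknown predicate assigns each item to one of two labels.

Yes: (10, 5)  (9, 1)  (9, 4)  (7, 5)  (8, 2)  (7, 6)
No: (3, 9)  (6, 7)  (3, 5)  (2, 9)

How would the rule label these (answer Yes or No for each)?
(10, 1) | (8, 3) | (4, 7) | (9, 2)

All 'Yes' examples share one property — first > second — and every 'No' example lacks it.
(10, 1): 10 > 1 — checks out, so Yes.
(8, 3): 8 > 3 — checks out, so Yes.
(4, 7): 4 < 7 — does not pass, so No.
(9, 2): 9 > 2 — checks out, so Yes.

Yes, Yes, No, Yes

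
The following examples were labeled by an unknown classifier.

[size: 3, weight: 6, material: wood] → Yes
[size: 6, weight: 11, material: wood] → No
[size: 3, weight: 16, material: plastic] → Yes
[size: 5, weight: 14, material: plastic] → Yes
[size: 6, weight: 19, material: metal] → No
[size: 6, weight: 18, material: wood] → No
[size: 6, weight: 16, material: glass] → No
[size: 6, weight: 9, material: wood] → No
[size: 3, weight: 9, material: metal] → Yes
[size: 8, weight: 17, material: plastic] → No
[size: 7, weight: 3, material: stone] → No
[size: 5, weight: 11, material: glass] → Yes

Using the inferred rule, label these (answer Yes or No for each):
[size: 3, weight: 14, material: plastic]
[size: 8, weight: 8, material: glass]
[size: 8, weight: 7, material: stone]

Yes, No, No

The rule appears to be: size ≤ 5.
[size: 3, weight: 14, material: plastic]: Yes (size = 3). [size: 8, weight: 8, material: glass]: No (size = 8). [size: 8, weight: 7, material: stone]: No (size = 8).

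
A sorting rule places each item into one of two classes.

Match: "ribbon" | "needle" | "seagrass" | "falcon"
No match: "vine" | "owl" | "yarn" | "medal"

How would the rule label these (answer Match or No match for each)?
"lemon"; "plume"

No match, No match

The simplest hypothesis consistent with all the labels is: length ≥ 6.
"lemon": length 5 — lacks this property, so No match.
"plume": length 5 — lacks this property, so No match.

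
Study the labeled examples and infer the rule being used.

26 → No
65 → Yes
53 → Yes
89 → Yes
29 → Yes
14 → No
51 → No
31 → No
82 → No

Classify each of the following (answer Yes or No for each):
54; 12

No, No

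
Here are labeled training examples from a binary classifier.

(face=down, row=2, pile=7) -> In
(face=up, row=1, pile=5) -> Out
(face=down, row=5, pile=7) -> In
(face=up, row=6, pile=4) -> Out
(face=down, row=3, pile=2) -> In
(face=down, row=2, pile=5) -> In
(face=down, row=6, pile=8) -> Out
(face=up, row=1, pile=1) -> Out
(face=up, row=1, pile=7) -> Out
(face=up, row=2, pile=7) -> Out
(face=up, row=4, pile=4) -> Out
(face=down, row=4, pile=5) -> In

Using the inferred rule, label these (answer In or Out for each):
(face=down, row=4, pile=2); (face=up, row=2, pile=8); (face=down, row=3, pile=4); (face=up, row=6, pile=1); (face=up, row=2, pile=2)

The distinguishing property — face is down AND row ≤ 5 — holds for all the 'In' cases and none of the 'Out' cases.
(face=down, row=4, pile=2) → face is down, row = 4 → In.
(face=up, row=2, pile=8) → face is up, row = 2 → Out.
(face=down, row=3, pile=4) → face is down, row = 3 → In.
(face=up, row=6, pile=1) → face is up, row = 6 → Out.
(face=up, row=2, pile=2) → face is up, row = 2 → Out.

In, Out, In, Out, Out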